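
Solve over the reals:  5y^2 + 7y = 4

y = -1.8358 or y = 0.4358

Rearrange to standard form: 5y^2 + 7y - 4 = 0.
Discriminant: (7)^2 - 4*5*(-4) = 129.
Quadratic formula: y = (-7 +/- sqrt(129)) / 10.
So y = -7/10 + sqrt(129)/10 ~= 0.4358 or y = -sqrt(129)/10 - 7/10 ~= -1.8358.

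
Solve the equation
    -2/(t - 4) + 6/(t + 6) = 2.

Multiply both sides by (t - 4)(t + 6):
-2(t + 6) + 6(t - 4) = 2(t - 4)(t + 6).
Expand and collect terms: 2t^2 - 12 = 0.
By the quadratic formula, t = (0 +/- sqrt(96)) / 4, so t ~= 2.4495 or t ~= -2.4495.
Neither value makes a denominator zero (t != 4, t != -6), so both are valid.

t = -2.4495 or t = 2.4495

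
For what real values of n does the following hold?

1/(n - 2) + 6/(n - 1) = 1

Multiply both sides by (n - 2)(n - 1):
(n - 1) + 6(n - 2) = (n - 2)(n - 1).
Expand and collect terms: n² - 10n + 15 = 0.
By the quadratic formula, n = (10 ± √40) / 2, so n ≈ 8.1623 or n ≈ 1.8377.
Neither value makes a denominator zero (n ≠ 2, n ≠ 1), so both are valid.

n = 1.8377 or n = 8.1623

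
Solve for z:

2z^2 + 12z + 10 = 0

z = -5 or z = -1

Factor: 2(z + 5)(z + 1) = 0.
So z = -5 or z = -1.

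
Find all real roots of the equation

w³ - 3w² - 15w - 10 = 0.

Possible rational roots are divisors of -10. Testing w = -2 gives 0, so (w + 2) is a factor.
Divide: w³ - 3w² - 15w - 10 = (w + 2)(w² - 5w - 5).
Apply the quadratic formula to w² - 5w - 5 = 0: w = (5 ± √45)/2, i.e. w ≈ 5.8541 or w ≈ -0.8541.

w = -2 or w = -0.8541 or w = 5.8541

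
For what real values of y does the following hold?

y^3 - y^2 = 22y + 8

y = -4 or y = -0.3723 or y = 5.3723

Rearrange: y^3 - y^2 - 22y - 8 = 0.
Possible rational roots are divisors of -8. Testing y = -4 gives 0, so (y + 4) is a factor.
Divide: y^3 - y^2 - 22y - 8 = (y + 4)(y^2 - 5y - 2).
Apply the quadratic formula to y^2 - 5y - 2 = 0: y = (5 +/- sqrt(33))/2, i.e. y ~= 5.3723 or y ~= -0.3723.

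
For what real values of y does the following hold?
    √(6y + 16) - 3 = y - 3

Isolate the radical: √(6y + 16) = y.
Square both sides: 6y + 16 = (y)².
Expand and rearrange: y² - 6y - 16 = 0.
Solving gives y = 8 or y = -2.
Check each candidate in the original equation:
  y = 8: √(64) = 8, while y = 8 — valid.
  y = -2: √(4) = 2, while y = -2 — extraneous.

y = 8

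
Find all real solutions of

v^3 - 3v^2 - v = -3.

v = -1 or v = 1 or v = 3

Rearrange: v^3 - 3v^2 - v + 3 = 0.
Possible rational roots are divisors of 3. Testing v = 3 gives 0, so (v - 3) is a factor.
Divide: v^3 - 3v^2 - v + 3 = (v - 3)(v^2 - 1).
Factor the quadratic: v = 1 or v = -1.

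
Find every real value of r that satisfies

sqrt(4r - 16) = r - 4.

r = 4 or r = 8

Square both sides: 4r - 16 = (r - 4)^2.
Expand and rearrange: r^2 - 12r + 32 = 0.
Solving gives r = 8 or r = 4.
Check each candidate in the original equation:
  r = 8: sqrt(16) = 4, while r - 4 = 4 — valid.
  r = 4: sqrt(0) = 0, while r - 4 = 0 — valid.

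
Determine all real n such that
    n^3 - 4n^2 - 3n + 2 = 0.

n = -1 or n = 0.4384 or n = 4.5616

Possible rational roots are divisors of 2. Testing n = -1 gives 0, so (n + 1) is a factor.
Divide: n^3 - 4n^2 - 3n + 2 = (n + 1)(n^2 - 5n + 2).
Apply the quadratic formula to n^2 - 5n + 2 = 0: n = (5 +/- sqrt(17))/2, i.e. n ~= 4.5616 or n ~= 0.4384.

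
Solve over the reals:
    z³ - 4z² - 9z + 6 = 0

z = -2 or z = 0.5505 or z = 5.4495

Possible rational roots are divisors of 6. Testing z = -2 gives 0, so (z + 2) is a factor.
Divide: z³ - 4z² - 9z + 6 = (z + 2)(z² - 6z + 3).
Apply the quadratic formula to z² - 6z + 3 = 0: z = (6 ± √24)/2, i.e. z ≈ 5.4495 or z ≈ 0.5505.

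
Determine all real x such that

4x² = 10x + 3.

Rearrange to standard form: 4x² - 10x - 3 = 0.
Discriminant: (-10)² − 4·4·(-3) = 148.
Quadratic formula: x = (10 ± √148) / 8.
So x = 5/4 + √(37)/4 ≈ 2.7707 or x = 5/4 - √(37)/4 ≈ -0.2707.

x = -0.2707 or x = 2.7707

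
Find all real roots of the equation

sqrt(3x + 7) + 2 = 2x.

Isolate the radical: sqrt(3x + 7) = 2x - 2.
Square both sides: 3x + 7 = (2x - 2)^2.
Expand and rearrange: 4x^2 - 11x - 3 = 0.
Solving gives x = 3 or x = -0.25.
Check each candidate in the original equation:
  x = 3: sqrt(16) = 4, while 2x - 2 = 4 — valid.
  x = -0.25: sqrt(6.25) = 2.5, while 2x - 2 = -2.5 — extraneous.

x = 3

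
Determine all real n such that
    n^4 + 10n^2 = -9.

No real solutions.

Let u = n^2. The equation becomes u^2 + 10u + 9 = 0.
Factor: (u + 1)(u + 9) = 0, so u = -1 or u = -9.
n^2 = -1 < 0 has no real solution.
n^2 = -9 < 0 has no real solution.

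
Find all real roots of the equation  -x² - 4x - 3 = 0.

x = -3 or x = -1

Factor: -1(x + 1)(x + 3) = 0.
So x = -1 or x = -3.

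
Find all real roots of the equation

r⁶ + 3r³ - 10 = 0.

Let u = r³. The equation becomes u² + 3u - 10 = 0.
Factor: (u + 5)(u - 2) = 0, so u = -5 or u = 2.
r³ = -5 gives r = -∛(5) ≈ -1.71.
r³ = 2 gives r = ∛(2) ≈ 1.2599.

r = -1.71 or r = 1.2599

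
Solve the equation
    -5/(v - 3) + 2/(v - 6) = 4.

Multiply both sides by (v - 3)(v - 6):
-5(v - 6) + 2(v - 3) = 4(v - 3)(v - 6).
Expand and collect terms: 4v² - 33v + 48 = 0.
By the quadratic formula, v = (33 ± √321) / 8, so v ≈ 6.3646 or v ≈ 1.8854.
Neither value makes a denominator zero (v ≠ 3, v ≠ 6), so both are valid.

v = 1.8854 or v = 6.3646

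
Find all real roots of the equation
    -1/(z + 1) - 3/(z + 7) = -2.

Multiply both sides by (z + 1)(z + 7):
-(z + 7) - 3(z + 1) = -2(z + 1)(z + 7).
Expand and collect terms: -2z² - 12z - 4 = 0.
By the quadratic formula, z = (12 ± √112) / -4, so z ≈ -5.6458 or z ≈ -0.3542.
Neither value makes a denominator zero (z ≠ -1, z ≠ -7), so both are valid.

z = -5.6458 or z = -0.3542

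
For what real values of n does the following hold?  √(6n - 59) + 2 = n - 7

n = 10 or n = 14

Isolate the radical: √(6n - 59) = n - 9.
Square both sides: 6n - 59 = (n - 9)².
Expand and rearrange: n² - 24n + 140 = 0.
Solving gives n = 14 or n = 10.
Check each candidate in the original equation:
  n = 14: √(25) = 5, while n - 9 = 5 — valid.
  n = 10: √(1) = 1, while n - 9 = 1 — valid.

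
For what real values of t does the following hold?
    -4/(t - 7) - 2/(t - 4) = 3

t = 3 or t = 6

Multiply both sides by (t - 7)(t - 4):
-4(t - 4) - 2(t - 7) = 3(t - 7)(t - 4).
Expand and collect terms: 3t² - 27t + 54 = 0.
Factor or apply the quadratic formula: t = 6 or t = 3.
Neither value makes a denominator zero (t ≠ 7, t ≠ 4), so both are valid.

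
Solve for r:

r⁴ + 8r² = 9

r = -1 or r = 1

Let u = r². The equation becomes u² + 8u - 9 = 0.
Factor: (u + 9)(u - 1) = 0, so u = -9 or u = 1.
r² = -9 < 0 has no real solution.
r² = 1 gives r = ±1.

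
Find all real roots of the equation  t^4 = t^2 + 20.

t = -2.2361 or t = 2.2361

Let u = t^2. The equation becomes u^2 - u - 20 = 0.
Factor: (u + 4)(u - 5) = 0, so u = -4 or u = 5.
t^2 = -4 < 0 has no real solution.
t^2 = 5 gives t = +/-sqrt(5) ~= +/-2.2361.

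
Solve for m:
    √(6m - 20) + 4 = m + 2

Isolate the radical: √(6m - 20) = m - 2.
Square both sides: 6m - 20 = (m - 2)².
Expand and rearrange: m² - 10m + 24 = 0.
Solving gives m = 6 or m = 4.
Check each candidate in the original equation:
  m = 6: √(16) = 4, while m - 2 = 4 — valid.
  m = 4: √(4) = 2, while m - 2 = 2 — valid.

m = 4 or m = 6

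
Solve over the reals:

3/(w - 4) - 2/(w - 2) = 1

Multiply both sides by (w - 4)(w - 2):
3(w - 2) - 2(w - 4) = (w - 4)(w - 2).
Expand and collect terms: w² - 7w + 6 = 0.
Factor or apply the quadratic formula: w = 6 or w = 1.
Neither value makes a denominator zero (w ≠ 4, w ≠ 2), so both are valid.

w = 1 or w = 6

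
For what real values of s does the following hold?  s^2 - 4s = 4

Rearrange to standard form: s^2 - 4s - 4 = 0.
Discriminant: (-4)^2 - 4*1*(-4) = 32.
Quadratic formula: s = (4 +/- sqrt(32)) / 2.
So s = 2 + 2*sqrt(2) ~= 4.8284 or s = 2 - 2*sqrt(2) ~= -0.8284.

s = -0.8284 or s = 4.8284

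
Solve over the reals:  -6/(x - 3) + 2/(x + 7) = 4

x = -6.4051 or x = 1.4051

Multiply both sides by (x - 3)(x + 7):
-6(x + 7) + 2(x - 3) = 4(x - 3)(x + 7).
Expand and collect terms: 4x^2 + 20x - 36 = 0.
By the quadratic formula, x = (-20 +/- sqrt(976)) / 8, so x ~= 1.4051 or x ~= -6.4051.
Neither value makes a denominator zero (x != 3, x != -7), so both are valid.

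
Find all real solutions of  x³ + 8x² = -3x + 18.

Rearrange: x³ + 8x² + 3x - 18 = 0.
Possible rational roots are divisors of -18. Testing x = -2 gives 0, so (x + 2) is a factor.
Divide: x³ + 8x² + 3x - 18 = (x + 2)(x² + 6x - 9).
Apply the quadratic formula to x² + 6x - 9 = 0: x = (-6 ± √72)/2, i.e. x ≈ 1.2426 or x ≈ -7.2426.

x = -7.2426 or x = -2 or x = 1.2426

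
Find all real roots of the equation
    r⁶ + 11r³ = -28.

r = -1.9129 or r = -1.5874

Let u = r³. The equation becomes u² + 11u + 28 = 0.
Factor: (u + 7)(u + 4) = 0, so u = -7 or u = -4.
r³ = -7 gives r = -∛(7) ≈ -1.9129.
r³ = -4 gives r = -∛(4) ≈ -1.5874.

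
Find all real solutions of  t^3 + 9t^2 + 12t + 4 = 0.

Possible rational roots are divisors of 4. Testing t = -1 gives 0, so (t + 1) is a factor.
Divide: t^3 + 9t^2 + 12t + 4 = (t + 1)(t^2 + 8t + 4).
Apply the quadratic formula to t^2 + 8t + 4 = 0: t = (-8 +/- sqrt(48))/2, i.e. t ~= -0.5359 or t ~= -7.4641.

t = -7.4641 or t = -1 or t = -0.5359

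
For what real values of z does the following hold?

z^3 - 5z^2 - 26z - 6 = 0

Possible rational roots are divisors of -6. Testing z = -3 gives 0, so (z + 3) is a factor.
Divide: z^3 - 5z^2 - 26z - 6 = (z + 3)(z^2 - 8z - 2).
Apply the quadratic formula to z^2 - 8z - 2 = 0: z = (8 +/- sqrt(72))/2, i.e. z ~= 8.2426 or z ~= -0.2426.

z = -3 or z = -0.2426 or z = 8.2426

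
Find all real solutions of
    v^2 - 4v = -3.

Bring every term to one side: v^2 - 4v + 3 = 0.
Factor: (v - 3)(v - 1) = 0.
So v = 3 or v = 1.

v = 1 or v = 3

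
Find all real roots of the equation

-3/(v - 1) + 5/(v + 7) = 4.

v = -5.5895 or v = 0.0895

Multiply both sides by (v - 1)(v + 7):
-3(v + 7) + 5(v - 1) = 4(v - 1)(v + 7).
Expand and collect terms: 4v^2 + 22v - 2 = 0.
By the quadratic formula, v = (-22 +/- sqrt(516)) / 8, so v ~= 0.0895 or v ~= -5.5895.
Neither value makes a denominator zero (v != 1, v != -7), so both are valid.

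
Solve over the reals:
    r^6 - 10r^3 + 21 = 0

r = 1.4422 or r = 1.9129

Let u = r^3. The equation becomes u^2 - 10u + 21 = 0.
Factor: (u - 7)(u - 3) = 0, so u = 7 or u = 3.
r^3 = 7 gives r = (7)^(1/3) ~= 1.9129.
r^3 = 3 gives r = (3)^(1/3) ~= 1.4422.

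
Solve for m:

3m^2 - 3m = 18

Bring every term to one side: 3m^2 - 3m - 18 = 0.
Factor: 3(m + 2)(m - 3) = 0.
So m = -2 or m = 3.

m = -2 or m = 3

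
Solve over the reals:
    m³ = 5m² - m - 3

Rearrange: m³ - 5m² + m + 3 = 0.
Possible rational roots are divisors of 3. Testing m = 1 gives 0, so (m - 1) is a factor.
Divide: m³ - 5m² + m + 3 = (m - 1)(m² - 4m - 3).
Apply the quadratic formula to m² - 4m - 3 = 0: m = (4 ± √28)/2, i.e. m ≈ 4.6458 or m ≈ -0.6458.

m = -0.6458 or m = 1 or m = 4.6458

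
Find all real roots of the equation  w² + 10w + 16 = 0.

Factor: (w + 2)(w + 8) = 0.
So w = -2 or w = -8.

w = -8 or w = -2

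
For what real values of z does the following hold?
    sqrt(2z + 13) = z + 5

Square both sides: 2z + 13 = (z + 5)^2.
Expand and rearrange: z^2 + 8z + 12 = 0.
Solving gives z = -2 or z = -6.
Check each candidate in the original equation:
  z = -2: sqrt(9) = 3, while z + 5 = 3 — valid.
  z = -6: sqrt(1) = 1, while z + 5 = -1 — extraneous.

z = -2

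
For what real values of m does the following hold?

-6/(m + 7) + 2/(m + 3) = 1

Multiply both sides by (m + 7)(m + 3):
-6(m + 3) + 2(m + 7) = (m + 7)(m + 3).
Expand and collect terms: m² + 14m + 25 = 0.
By the quadratic formula, m = (-14 ± √96) / 2, so m ≈ -2.101 or m ≈ -11.899.
Neither value makes a denominator zero (m ≠ -7, m ≠ -3), so both are valid.

m = -11.899 or m = -2.101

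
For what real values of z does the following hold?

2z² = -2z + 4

Bring every term to one side: 2z² + 2z - 4 = 0.
Factor: 2(z + 2)(z - 1) = 0.
So z = -2 or z = 1.

z = -2 or z = 1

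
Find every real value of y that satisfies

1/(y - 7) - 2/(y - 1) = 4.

y = 0.5186 or y = 7.2314

Multiply both sides by (y - 7)(y - 1):
(y - 1) - 2(y - 7) = 4(y - 7)(y - 1).
Expand and collect terms: 4y² - 31y + 15 = 0.
By the quadratic formula, y = (31 ± √721) / 8, so y ≈ 7.2314 or y ≈ 0.5186.
Neither value makes a denominator zero (y ≠ 7, y ≠ 1), so both are valid.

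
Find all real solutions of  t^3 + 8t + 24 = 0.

Possible rational roots are divisors of 24. Testing t = -2 gives 0, so (t + 2) is a factor.
Divide: t^3 + 8t + 24 = (t + 2)(t^2 - 2t + 12).
The quadratic t^2 - 2t + 12 has discriminant -44 < 0, so no further real roots.

t = -2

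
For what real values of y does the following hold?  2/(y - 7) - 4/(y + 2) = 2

y = -3.831 or y = 7.831

Multiply both sides by (y - 7)(y + 2):
2(y + 2) - 4(y - 7) = 2(y - 7)(y + 2).
Expand and collect terms: 2y² - 8y - 60 = 0.
By the quadratic formula, y = (8 ± √544) / 4, so y ≈ 7.831 or y ≈ -3.831.
Neither value makes a denominator zero (y ≠ 7, y ≠ -2), so both are valid.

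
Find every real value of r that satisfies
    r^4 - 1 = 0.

Let u = r^2. The equation becomes u^2 - 1 = 0.
Factor: (u - 1)(u + 1) = 0, so u = 1 or u = -1.
r^2 = 1 gives r = +/-1.
r^2 = -1 < 0 has no real solution.

r = -1 or r = 1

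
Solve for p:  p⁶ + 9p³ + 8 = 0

Let u = p³. The equation becomes u² + 9u + 8 = 0.
Factor: (u + 8)(u + 1) = 0, so u = -8 or u = -1.
p³ = -8 gives p = -2.
p³ = -1 gives p = -1.

p = -2 or p = -1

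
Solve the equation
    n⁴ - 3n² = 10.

Let u = n². The equation becomes u² - 3u - 10 = 0.
Factor: (u - 5)(u + 2) = 0, so u = 5 or u = -2.
n² = 5 gives n = ±√(5) ≈ ±2.2361.
n² = -2 < 0 has no real solution.

n = -2.2361 or n = 2.2361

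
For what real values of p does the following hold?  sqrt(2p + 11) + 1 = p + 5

Isolate the radical: sqrt(2p + 11) = p + 4.
Square both sides: 2p + 11 = (p + 4)^2.
Expand and rearrange: p^2 + 6p + 5 = 0.
Solving gives p = -1 or p = -5.
Check each candidate in the original equation:
  p = -1: sqrt(9) = 3, while p + 4 = 3 — valid.
  p = -5: sqrt(1) = 1, while p + 4 = -1 — extraneous.

p = -1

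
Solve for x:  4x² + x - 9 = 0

x = -1.6302 or x = 1.3802

Discriminant: (1)² − 4·4·(-9) = 145.
Quadratic formula: x = (-1 ± √145) / 8.
So x = -1/8 + √(145)/8 ≈ 1.3802 or x = -√(145)/8 - 1/8 ≈ -1.6302.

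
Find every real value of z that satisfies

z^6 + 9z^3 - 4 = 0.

Let u = z^3. The equation becomes u^2 + 9u - 4 = 0.
By the quadratic formula, u = -9/2 + sqrt(97)/2 or u = -sqrt(97)/2 - 9/2.
z^3 = -9/2 + sqrt(97)/2 gives z = (-9/2 + sqrt(97)/2)^(1/3) ~= 0.7515.
z^3 = -sqrt(97)/2 - 9/2 gives z = -(9/2 + sqrt(97)/2)^(1/3) ~= -2.1123.

z = -2.1123 or z = 0.7515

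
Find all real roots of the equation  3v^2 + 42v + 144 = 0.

Factor: 3(v + 8)(v + 6) = 0.
So v = -8 or v = -6.

v = -8 or v = -6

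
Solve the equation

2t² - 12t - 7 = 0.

Discriminant: (-12)² − 4·2·(-7) = 200.
Quadratic formula: t = (12 ± √200) / 4.
So t = 3 + 5·√(2)/2 ≈ 6.5355 or t = 3 - 5·√(2)/2 ≈ -0.5355.

t = -0.5355 or t = 6.5355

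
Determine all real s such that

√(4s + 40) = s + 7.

Square both sides: 4s + 40 = (s + 7)².
Expand and rearrange: s² + 10s + 9 = 0.
Solving gives s = -1 or s = -9.
Check each candidate in the original equation:
  s = -1: √(36) = 6, while s + 7 = 6 — valid.
  s = -9: √(4) = 2, while s + 7 = -2 — extraneous.

s = -1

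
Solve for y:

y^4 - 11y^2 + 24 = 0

Let u = y^2. The equation becomes u^2 - 11u + 24 = 0.
Factor: (u - 8)(u - 3) = 0, so u = 8 or u = 3.
y^2 = 8 gives y = +/-2*sqrt(2) ~= +/-2.8284.
y^2 = 3 gives y = +/-sqrt(3) ~= +/-1.7321.

y = -2.8284 or y = -1.7321 or y = 1.7321 or y = 2.8284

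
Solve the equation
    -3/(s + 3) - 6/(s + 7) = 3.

Multiply both sides by (s + 3)(s + 7):
-3(s + 7) - 6(s + 3) = 3(s + 3)(s + 7).
Expand and collect terms: 3s² + 39s + 102 = 0.
By the quadratic formula, s = (-39 ± √297) / 6, so s ≈ -3.6277 or s ≈ -9.3723.
Neither value makes a denominator zero (s ≠ -3, s ≠ -7), so both are valid.

s = -9.3723 or s = -3.6277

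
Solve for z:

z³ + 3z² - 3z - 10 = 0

Possible rational roots are divisors of -10. Testing z = -2 gives 0, so (z + 2) is a factor.
Divide: z³ + 3z² - 3z - 10 = (z + 2)(z² + z - 5).
Apply the quadratic formula to z² + z - 5 = 0: z = (-1 ± √21)/2, i.e. z ≈ 1.7913 or z ≈ -2.7913.

z = -2.7913 or z = -2 or z = 1.7913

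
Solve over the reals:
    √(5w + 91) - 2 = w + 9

Isolate the radical: √(5w + 91) = w + 11.
Square both sides: 5w + 91 = (w + 11)².
Expand and rearrange: w² + 17w + 30 = 0.
Solving gives w = -2 or w = -15.
Check each candidate in the original equation:
  w = -2: √(81) = 9, while w + 11 = 9 — valid.
  w = -15: √(16) = 4, while w + 11 = -4 — extraneous.

w = -2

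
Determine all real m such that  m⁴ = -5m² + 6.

m = -1 or m = 1

Let u = m². The equation becomes u² + 5u - 6 = 0.
Factor: (u - 1)(u + 6) = 0, so u = 1 or u = -6.
m² = 1 gives m = ±1.
m² = -6 < 0 has no real solution.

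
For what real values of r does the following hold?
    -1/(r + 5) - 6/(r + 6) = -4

Multiply both sides by (r + 5)(r + 6):
-(r + 6) - 6(r + 5) = -4(r + 5)(r + 6).
Expand and collect terms: -4r^2 - 37r - 84 = 0.
Factor or apply the quadratic formula: r = -5.25 or r = -4.
Neither value makes a denominator zero (r != -5, r != -6), so both are valid.

r = -5.25 or r = -4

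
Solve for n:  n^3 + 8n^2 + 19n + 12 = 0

Possible rational roots are divisors of 12. Testing n = -4 gives 0, so (n + 4) is a factor.
Divide: n^3 + 8n^2 + 19n + 12 = (n + 4)(n^2 + 4n + 3).
Factor the quadratic: n = -1 or n = -3.

n = -4 or n = -3 or n = -1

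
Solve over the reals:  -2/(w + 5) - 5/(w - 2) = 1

Multiply both sides by (w + 5)(w - 2):
-2(w - 2) - 5(w + 5) = (w + 5)(w - 2).
Expand and collect terms: w^2 + 10w + 11 = 0.
By the quadratic formula, w = (-10 +/- sqrt(56)) / 2, so w ~= -1.2583 or w ~= -8.7417.
Neither value makes a denominator zero (w != -5, w != 2), so both are valid.

w = -8.7417 or w = -1.2583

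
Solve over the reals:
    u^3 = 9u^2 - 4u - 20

u = -1.217 or u = 2 or u = 8.217

Rearrange: u^3 - 9u^2 + 4u + 20 = 0.
Possible rational roots are divisors of 20. Testing u = 2 gives 0, so (u - 2) is a factor.
Divide: u^3 - 9u^2 + 4u + 20 = (u - 2)(u^2 - 7u - 10).
Apply the quadratic formula to u^2 - 7u - 10 = 0: u = (7 +/- sqrt(89))/2, i.e. u ~= 8.217 or u ~= -1.217.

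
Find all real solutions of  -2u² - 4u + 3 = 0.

u = -2.5811 or u = 0.5811

Discriminant: (-4)² − 4·(-2)·3 = 40.
Quadratic formula: u = (4 ± √40) / (-4).
So u = -√(10)/2 - 1 ≈ -2.5811 or u = -1 + √(10)/2 ≈ 0.5811.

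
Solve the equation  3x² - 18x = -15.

Bring every term to one side: 3x² - 18x + 15 = 0.
Factor: 3(x - 1)(x - 5) = 0.
So x = 1 or x = 5.

x = 1 or x = 5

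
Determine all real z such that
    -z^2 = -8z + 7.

z = 1 or z = 7

Bring every term to one side: -z^2 + 8z - 7 = 0.
Factor: -1(z - 7)(z - 1) = 0.
So z = 7 or z = 1.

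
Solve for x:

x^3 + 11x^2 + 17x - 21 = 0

x = -8.7958 or x = -3 or x = 0.7958

Possible rational roots are divisors of -21. Testing x = -3 gives 0, so (x + 3) is a factor.
Divide: x^3 + 11x^2 + 17x - 21 = (x + 3)(x^2 + 8x - 7).
Apply the quadratic formula to x^2 + 8x - 7 = 0: x = (-8 +/- sqrt(92))/2, i.e. x ~= 0.7958 or x ~= -8.7958.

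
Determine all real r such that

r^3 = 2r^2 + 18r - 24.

r = -4 or r = 1.2679 or r = 4.7321

Rearrange: r^3 - 2r^2 - 18r + 24 = 0.
Possible rational roots are divisors of 24. Testing r = -4 gives 0, so (r + 4) is a factor.
Divide: r^3 - 2r^2 - 18r + 24 = (r + 4)(r^2 - 6r + 6).
Apply the quadratic formula to r^2 - 6r + 6 = 0: r = (6 +/- sqrt(12))/2, i.e. r ~= 4.7321 or r ~= 1.2679.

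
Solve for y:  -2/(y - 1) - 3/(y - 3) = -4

Multiply both sides by (y - 1)(y - 3):
-2(y - 3) - 3(y - 1) = -4(y - 1)(y - 3).
Expand and collect terms: -4y² + 21y - 21 = 0.
By the quadratic formula, y = (-21 ± √105) / -8, so y ≈ 1.3441 or y ≈ 3.9059.
Neither value makes a denominator zero (y ≠ 1, y ≠ 3), so both are valid.

y = 1.3441 or y = 3.9059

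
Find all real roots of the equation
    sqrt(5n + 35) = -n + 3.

n = -2

Square both sides: 5n + 35 = (-n + 3)^2.
Expand and rearrange: n^2 - 11n - 26 = 0.
Solving gives n = 13 or n = -2.
Check each candidate in the original equation:
  n = 13: sqrt(100) = 10, while -n + 3 = -10 — extraneous.
  n = -2: sqrt(25) = 5, while -n + 3 = 5 — valid.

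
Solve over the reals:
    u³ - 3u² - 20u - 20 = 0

Possible rational roots are divisors of -20. Testing u = -2 gives 0, so (u + 2) is a factor.
Divide: u³ - 3u² - 20u - 20 = (u + 2)(u² - 5u - 10).
Apply the quadratic formula to u² - 5u - 10 = 0: u = (5 ± √65)/2, i.e. u ≈ 6.5311 or u ≈ -1.5311.

u = -2 or u = -1.5311 or u = 6.5311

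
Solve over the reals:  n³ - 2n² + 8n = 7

n = 1

Rearrange: n³ - 2n² + 8n - 7 = 0.
Possible rational roots are divisors of -7. Testing n = 1 gives 0, so (n - 1) is a factor.
Divide: n³ - 2n² + 8n - 7 = (n - 1)(n² - n + 7).
The quadratic n² - n + 7 has discriminant -27 < 0, so no further real roots.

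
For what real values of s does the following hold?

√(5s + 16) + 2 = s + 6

s = -3 or s = 0

Isolate the radical: √(5s + 16) = s + 4.
Square both sides: 5s + 16 = (s + 4)².
Expand and rearrange: s² + 3s = 0.
Solving gives s = 0 or s = -3.
Check each candidate in the original equation:
  s = 0: √(16) = 4, while s + 4 = 4 — valid.
  s = -3: √(1) = 1, while s + 4 = 1 — valid.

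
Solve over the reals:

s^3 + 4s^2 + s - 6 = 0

s = -3 or s = -2 or s = 1

Possible rational roots are divisors of -6. Testing s = 1 gives 0, so (s - 1) is a factor.
Divide: s^3 + 4s^2 + s - 6 = (s - 1)(s^2 + 5s + 6).
Factor the quadratic: s = -2 or s = -3.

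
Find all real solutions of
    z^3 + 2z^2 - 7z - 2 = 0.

z = -3.7321 or z = -0.2679 or z = 2

Possible rational roots are divisors of -2. Testing z = 2 gives 0, so (z - 2) is a factor.
Divide: z^3 + 2z^2 - 7z - 2 = (z - 2)(z^2 + 4z + 1).
Apply the quadratic formula to z^2 + 4z + 1 = 0: z = (-4 +/- sqrt(12))/2, i.e. z ~= -0.2679 or z ~= -3.7321.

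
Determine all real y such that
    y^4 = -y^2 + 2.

Let u = y^2. The equation becomes u^2 + u - 2 = 0.
Factor: (u + 2)(u - 1) = 0, so u = -2 or u = 1.
y^2 = -2 < 0 has no real solution.
y^2 = 1 gives y = +/-1.

y = -1 or y = 1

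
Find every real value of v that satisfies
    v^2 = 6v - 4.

v = 0.7639 or v = 5.2361

Rearrange to standard form: v^2 - 6v + 4 = 0.
Discriminant: (-6)^2 - 4*1*4 = 20.
Quadratic formula: v = (6 +/- sqrt(20)) / 2.
So v = sqrt(5) + 3 ~= 5.2361 or v = 3 - sqrt(5) ~= 0.7639.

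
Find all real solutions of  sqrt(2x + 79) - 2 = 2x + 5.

Isolate the radical: sqrt(2x + 79) = 2x + 7.
Square both sides: 2x + 79 = (2x + 7)^2.
Expand and rearrange: 4x^2 + 26x - 30 = 0.
Solving gives x = 1 or x = -7.5.
Check each candidate in the original equation:
  x = 1: sqrt(81) = 9, while 2x + 7 = 9 — valid.
  x = -7.5: sqrt(64) = 8, while 2x + 7 = -8 — extraneous.

x = 1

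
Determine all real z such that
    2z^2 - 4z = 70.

Bring every term to one side: 2z^2 - 4z - 70 = 0.
Factor: 2(z - 7)(z + 5) = 0.
So z = 7 or z = -5.

z = -5 or z = 7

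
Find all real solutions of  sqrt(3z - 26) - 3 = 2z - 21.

z = 10

Isolate the radical: sqrt(3z - 26) = 2z - 18.
Square both sides: 3z - 26 = (2z - 18)^2.
Expand and rearrange: 4z^2 - 75z + 350 = 0.
Solving gives z = 10 or z = 8.75.
Check each candidate in the original equation:
  z = 10: sqrt(4) = 2, while 2z - 18 = 2 — valid.
  z = 8.75: sqrt(0.25) = 0.5, while 2z - 18 = -0.5 — extraneous.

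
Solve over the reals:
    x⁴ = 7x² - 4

Let u = x². The equation becomes u² - 7u + 4 = 0.
By the quadratic formula, u = √(33)/2 + 7/2 or u = 7/2 - √(33)/2.
x² = √(33)/2 + 7/2 gives x = ±√(√(33)/2 + 7/2) ≈ ±2.5243.
x² = 7/2 - √(33)/2 gives x = ±√(7/2 - √(33)/2) ≈ ±0.7923.

x = -2.5243 or x = -0.7923 or x = 0.7923 or x = 2.5243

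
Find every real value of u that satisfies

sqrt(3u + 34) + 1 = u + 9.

u = -3

Isolate the radical: sqrt(3u + 34) = u + 8.
Square both sides: 3u + 34 = (u + 8)^2.
Expand and rearrange: u^2 + 13u + 30 = 0.
Solving gives u = -3 or u = -10.
Check each candidate in the original equation:
  u = -3: sqrt(25) = 5, while u + 8 = 5 — valid.
  u = -10: sqrt(4) = 2, while u + 8 = -2 — extraneous.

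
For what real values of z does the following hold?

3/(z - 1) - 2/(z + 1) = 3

z = -1.4748 or z = 1.8081

Multiply both sides by (z - 1)(z + 1):
3(z + 1) - 2(z - 1) = 3(z - 1)(z + 1).
Expand and collect terms: 3z² - z - 8 = 0.
By the quadratic formula, z = (1 ± √97) / 6, so z ≈ 1.8081 or z ≈ -1.4748.
Neither value makes a denominator zero (z ≠ 1, z ≠ -1), so both are valid.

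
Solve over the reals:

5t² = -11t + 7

t = -2.7155 or t = 0.5155

Rearrange to standard form: 5t² + 11t - 7 = 0.
Discriminant: (11)² − 4·5·(-7) = 261.
Quadratic formula: t = (-11 ± √261) / 10.
So t = -11/10 + 3·√(29)/10 ≈ 0.5155 or t = -3·√(29)/10 - 11/10 ≈ -2.7155.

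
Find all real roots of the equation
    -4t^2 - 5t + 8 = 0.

t = -2.1712 or t = 0.9212

Discriminant: (-5)^2 - 4*(-4)*8 = 153.
Quadratic formula: t = (5 +/- sqrt(153)) / (-8).
So t = -3*sqrt(17)/8 - 5/8 ~= -2.1712 or t = -5/8 + 3*sqrt(17)/8 ~= 0.9212.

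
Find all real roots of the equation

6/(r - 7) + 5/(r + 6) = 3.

r = -4.5788 or r = 9.2455

Multiply both sides by (r - 7)(r + 6):
6(r + 6) + 5(r - 7) = 3(r - 7)(r + 6).
Expand and collect terms: 3r^2 - 14r - 127 = 0.
By the quadratic formula, r = (14 +/- sqrt(1720)) / 6, so r ~= 9.2455 or r ~= -4.5788.
Neither value makes a denominator zero (r != 7, r != -6), so both are valid.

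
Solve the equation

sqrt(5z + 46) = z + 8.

z = -2

Square both sides: 5z + 46 = (z + 8)^2.
Expand and rearrange: z^2 + 11z + 18 = 0.
Solving gives z = -2 or z = -9.
Check each candidate in the original equation:
  z = -2: sqrt(36) = 6, while z + 8 = 6 — valid.
  z = -9: sqrt(1) = 1, while z + 8 = -1 — extraneous.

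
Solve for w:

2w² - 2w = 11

w = -1.8979 or w = 2.8979

Rearrange to standard form: 2w² - 2w - 11 = 0.
Discriminant: (-2)² − 4·2·(-11) = 92.
Quadratic formula: w = (2 ± √92) / 4.
So w = 1/2 + √(23)/2 ≈ 2.8979 or w = 1/2 - √(23)/2 ≈ -1.8979.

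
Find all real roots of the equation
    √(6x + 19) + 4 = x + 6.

Isolate the radical: √(6x + 19) = x + 2.
Square both sides: 6x + 19 = (x + 2)².
Expand and rearrange: x² - 2x - 15 = 0.
Solving gives x = 5 or x = -3.
Check each candidate in the original equation:
  x = 5: √(49) = 7, while x + 2 = 7 — valid.
  x = -3: √(1) = 1, while x + 2 = -1 — extraneous.

x = 5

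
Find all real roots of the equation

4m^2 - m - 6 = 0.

Discriminant: (-1)^2 - 4*4*(-6) = 97.
Quadratic formula: m = (1 +/- sqrt(97)) / 8.
So m = 1/8 + sqrt(97)/8 ~= 1.3561 or m = 1/8 - sqrt(97)/8 ~= -1.1061.

m = -1.1061 or m = 1.3561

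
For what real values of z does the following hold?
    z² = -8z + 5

Rearrange to standard form: z² + 8z - 5 = 0.
Discriminant: (8)² − 4·1·(-5) = 84.
Quadratic formula: z = (-8 ± √84) / 2.
So z = -4 + √(21) ≈ 0.5826 or z = -√(21) - 4 ≈ -8.5826.

z = -8.5826 or z = 0.5826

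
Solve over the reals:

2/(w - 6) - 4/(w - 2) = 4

Multiply both sides by (w - 6)(w - 2):
2(w - 2) - 4(w - 6) = 4(w - 6)(w - 2).
Expand and collect terms: 4w² - 30w + 28 = 0.
By the quadratic formula, w = (30 ± √452) / 8, so w ≈ 6.4075 or w ≈ 1.0925.
Neither value makes a denominator zero (w ≠ 6, w ≠ 2), so both are valid.

w = 1.0925 or w = 6.4075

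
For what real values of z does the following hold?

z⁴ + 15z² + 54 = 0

No real solutions.

Let u = z². The equation becomes u² + 15u + 54 = 0.
Factor: (u + 6)(u + 9) = 0, so u = -6 or u = -9.
z² = -6 < 0 has no real solution.
z² = -9 < 0 has no real solution.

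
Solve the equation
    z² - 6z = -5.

Bring every term to one side: z² - 6z + 5 = 0.
Factor: (z - 1)(z - 5) = 0.
So z = 1 or z = 5.

z = 1 or z = 5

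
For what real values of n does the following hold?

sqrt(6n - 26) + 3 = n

n = 5 or n = 7

Isolate the radical: sqrt(6n - 26) = n - 3.
Square both sides: 6n - 26 = (n - 3)^2.
Expand and rearrange: n^2 - 12n + 35 = 0.
Solving gives n = 7 or n = 5.
Check each candidate in the original equation:
  n = 7: sqrt(16) = 4, while n - 3 = 4 — valid.
  n = 5: sqrt(4) = 2, while n - 3 = 2 — valid.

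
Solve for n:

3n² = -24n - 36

n = -6 or n = -2

Bring every term to one side: 3n² + 24n + 36 = 0.
Factor: 3(n + 2)(n + 6) = 0.
So n = -2 or n = -6.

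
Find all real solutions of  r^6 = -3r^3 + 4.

r = -1.5874 or r = 1

Let u = r^3. The equation becomes u^2 + 3u - 4 = 0.
Factor: (u + 4)(u - 1) = 0, so u = -4 or u = 1.
r^3 = -4 gives r = -(4)^(1/3) ~= -1.5874.
r^3 = 1 gives r = 1.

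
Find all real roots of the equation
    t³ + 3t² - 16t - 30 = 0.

Possible rational roots are divisors of -30. Testing t = -5 gives 0, so (t + 5) is a factor.
Divide: t³ + 3t² - 16t - 30 = (t + 5)(t² - 2t - 6).
Apply the quadratic formula to t² - 2t - 6 = 0: t = (2 ± √28)/2, i.e. t ≈ 3.6458 or t ≈ -1.6458.

t = -5 or t = -1.6458 or t = 3.6458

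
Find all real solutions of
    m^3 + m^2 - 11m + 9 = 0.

Possible rational roots are divisors of 9. Testing m = 1 gives 0, so (m - 1) is a factor.
Divide: m^3 + m^2 - 11m + 9 = (m - 1)(m^2 + 2m - 9).
Apply the quadratic formula to m^2 + 2m - 9 = 0: m = (-2 +/- sqrt(40))/2, i.e. m ~= 2.1623 or m ~= -4.1623.

m = -4.1623 or m = 1 or m = 2.1623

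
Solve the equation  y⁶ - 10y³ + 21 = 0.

Let u = y³. The equation becomes u² - 10u + 21 = 0.
Factor: (u - 7)(u - 3) = 0, so u = 7 or u = 3.
y³ = 7 gives y = ∛(7) ≈ 1.9129.
y³ = 3 gives y = ∛(3) ≈ 1.4422.

y = 1.4422 or y = 1.9129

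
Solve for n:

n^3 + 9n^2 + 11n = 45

Rearrange: n^3 + 9n^2 + 11n - 45 = 0.
Possible rational roots are divisors of -45. Testing n = -5 gives 0, so (n + 5) is a factor.
Divide: n^3 + 9n^2 + 11n - 45 = (n + 5)(n^2 + 4n - 9).
Apply the quadratic formula to n^2 + 4n - 9 = 0: n = (-4 +/- sqrt(52))/2, i.e. n ~= 1.6056 or n ~= -5.6056.

n = -5.6056 or n = -5 or n = 1.6056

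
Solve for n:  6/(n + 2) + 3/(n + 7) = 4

n = -6.4394 or n = -0.3106

Multiply both sides by (n + 2)(n + 7):
6(n + 7) + 3(n + 2) = 4(n + 2)(n + 7).
Expand and collect terms: 4n^2 + 27n + 8 = 0.
By the quadratic formula, n = (-27 +/- sqrt(601)) / 8, so n ~= -0.3106 or n ~= -6.4394.
Neither value makes a denominator zero (n != -2, n != -7), so both are valid.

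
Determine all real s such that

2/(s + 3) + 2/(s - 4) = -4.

s = -3.5355 or s = 3.5355

Multiply both sides by (s + 3)(s - 4):
2(s - 4) + 2(s + 3) = -4(s + 3)(s - 4).
Expand and collect terms: -4s² + 50 = 0.
By the quadratic formula, s = (0 ± √800) / -8, so s ≈ -3.5355 or s ≈ 3.5355.
Neither value makes a denominator zero (s ≠ -3, s ≠ 4), so both are valid.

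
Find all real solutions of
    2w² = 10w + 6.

w = -0.5414 or w = 5.5414

Rearrange to standard form: 2w² - 10w - 6 = 0.
Discriminant: (-10)² − 4·2·(-6) = 148.
Quadratic formula: w = (10 ± √148) / 4.
So w = 5/2 + √(37)/2 ≈ 5.5414 or w = 5/2 - √(37)/2 ≈ -0.5414.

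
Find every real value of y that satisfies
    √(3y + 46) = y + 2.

Square both sides: 3y + 46 = (y + 2)².
Expand and rearrange: y² + y - 42 = 0.
Solving gives y = 6 or y = -7.
Check each candidate in the original equation:
  y = 6: √(64) = 8, while y + 2 = 8 — valid.
  y = -7: √(25) = 5, while y + 2 = -5 — extraneous.

y = 6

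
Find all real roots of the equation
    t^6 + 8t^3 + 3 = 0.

t = -1.9666 or t = -0.7334

Let u = t^3. The equation becomes u^2 + 8u + 3 = 0.
By the quadratic formula, u = -4 + sqrt(13) or u = -4 - sqrt(13).
t^3 = -4 + sqrt(13) gives t = -(4 - sqrt(13))^(1/3) ~= -0.7334.
t^3 = -4 - sqrt(13) gives t = -(sqrt(13) + 4)^(1/3) ~= -1.9666.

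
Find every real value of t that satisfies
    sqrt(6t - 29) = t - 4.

t = 5 or t = 9

Square both sides: 6t - 29 = (t - 4)^2.
Expand and rearrange: t^2 - 14t + 45 = 0.
Solving gives t = 9 or t = 5.
Check each candidate in the original equation:
  t = 9: sqrt(25) = 5, while t - 4 = 5 — valid.
  t = 5: sqrt(1) = 1, while t - 4 = 1 — valid.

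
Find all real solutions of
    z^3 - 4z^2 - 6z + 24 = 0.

z = -2.4495 or z = 2.4495 or z = 4

Possible rational roots are divisors of 24. Testing z = 4 gives 0, so (z - 4) is a factor.
Divide: z^3 - 4z^2 - 6z + 24 = (z - 4)(z^2 - 6).
Apply the quadratic formula to z^2 - 6 = 0: z = (0 +/- sqrt(24))/2, i.e. z ~= 2.4495 or z ~= -2.4495.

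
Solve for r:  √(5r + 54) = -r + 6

r = -1

Square both sides: 5r + 54 = (-r + 6)².
Expand and rearrange: r² - 17r - 18 = 0.
Solving gives r = 18 or r = -1.
Check each candidate in the original equation:
  r = 18: √(144) = 12, while -r + 6 = -12 — extraneous.
  r = -1: √(49) = 7, while -r + 6 = 7 — valid.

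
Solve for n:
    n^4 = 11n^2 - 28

n = -2.6458 or n = -2 or n = 2 or n = 2.6458

Let u = n^2. The equation becomes u^2 - 11u + 28 = 0.
Factor: (u - 7)(u - 4) = 0, so u = 7 or u = 4.
n^2 = 7 gives n = +/-sqrt(7) ~= +/-2.6458.
n^2 = 4 gives n = +/-2.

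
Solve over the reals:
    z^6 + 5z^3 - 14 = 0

z = -1.9129 or z = 1.2599

Let u = z^3. The equation becomes u^2 + 5u - 14 = 0.
Factor: (u + 7)(u - 2) = 0, so u = -7 or u = 2.
z^3 = -7 gives z = -(7)^(1/3) ~= -1.9129.
z^3 = 2 gives z = (2)^(1/3) ~= 1.2599.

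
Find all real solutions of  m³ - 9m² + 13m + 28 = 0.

Possible rational roots are divisors of 28. Testing m = 4 gives 0, so (m - 4) is a factor.
Divide: m³ - 9m² + 13m + 28 = (m - 4)(m² - 5m - 7).
Apply the quadratic formula to m² - 5m - 7 = 0: m = (5 ± √53)/2, i.e. m ≈ 6.1401 or m ≈ -1.1401.

m = -1.1401 or m = 4 or m = 6.1401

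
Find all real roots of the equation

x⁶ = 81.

x = -2.0801 or x = 2.0801

Let u = x³. The equation becomes u² - 81 = 0.
Factor: (u + 9)(u - 9) = 0, so u = -9 or u = 9.
x³ = -9 gives x = -∛(9) ≈ -2.0801.
x³ = 9 gives x = ∛(9) ≈ 2.0801.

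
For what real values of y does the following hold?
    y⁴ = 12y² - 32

y = -2.8284 or y = -2 or y = 2 or y = 2.8284

Let u = y². The equation becomes u² - 12u + 32 = 0.
Factor: (u - 4)(u - 8) = 0, so u = 4 or u = 8.
y² = 4 gives y = ±2.
y² = 8 gives y = ±2·√(2) ≈ ±2.8284.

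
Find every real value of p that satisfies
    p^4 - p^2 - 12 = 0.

Let u = p^2. The equation becomes u^2 - u - 12 = 0.
Factor: (u + 3)(u - 4) = 0, so u = -3 or u = 4.
p^2 = -3 < 0 has no real solution.
p^2 = 4 gives p = +/-2.

p = -2 or p = 2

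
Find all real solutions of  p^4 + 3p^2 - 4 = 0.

p = -1 or p = 1

Let u = p^2. The equation becomes u^2 + 3u - 4 = 0.
Factor: (u - 1)(u + 4) = 0, so u = 1 or u = -4.
p^2 = 1 gives p = +/-1.
p^2 = -4 < 0 has no real solution.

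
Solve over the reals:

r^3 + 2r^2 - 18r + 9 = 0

Possible rational roots are divisors of 9. Testing r = 3 gives 0, so (r - 3) is a factor.
Divide: r^3 + 2r^2 - 18r + 9 = (r - 3)(r^2 + 5r - 3).
Apply the quadratic formula to r^2 + 5r - 3 = 0: r = (-5 +/- sqrt(37))/2, i.e. r ~= 0.5414 or r ~= -5.5414.

r = -5.5414 or r = 0.5414 or r = 3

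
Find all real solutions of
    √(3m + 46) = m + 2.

m = 6

Square both sides: 3m + 46 = (m + 2)².
Expand and rearrange: m² + m - 42 = 0.
Solving gives m = 6 or m = -7.
Check each candidate in the original equation:
  m = 6: √(64) = 8, while m + 2 = 8 — valid.
  m = -7: √(25) = 5, while m + 2 = -5 — extraneous.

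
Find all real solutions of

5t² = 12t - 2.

t = 0.1802 or t = 2.2198

Rearrange to standard form: 5t² - 12t + 2 = 0.
Discriminant: (-12)² − 4·5·2 = 104.
Quadratic formula: t = (12 ± √104) / 10.
So t = √(26)/5 + 6/5 ≈ 2.2198 or t = 6/5 - √(26)/5 ≈ 0.1802.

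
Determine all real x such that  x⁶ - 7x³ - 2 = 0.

x = -0.6502 or x = 1.9377

Let u = x³. The equation becomes u² - 7u - 2 = 0.
By the quadratic formula, u = 7/2 + √(57)/2 or u = 7/2 - √(57)/2.
x³ = 7/2 + √(57)/2 gives x = ∛(7/2 + √(57)/2) ≈ 1.9377.
x³ = 7/2 - √(57)/2 gives x = -∛(-7/2 + √(57)/2) ≈ -0.6502.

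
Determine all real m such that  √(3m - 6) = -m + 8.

Square both sides: 3m - 6 = (-m + 8)².
Expand and rearrange: m² - 19m + 70 = 0.
Solving gives m = 14 or m = 5.
Check each candidate in the original equation:
  m = 14: √(36) = 6, while -m + 8 = -6 — extraneous.
  m = 5: √(9) = 3, while -m + 8 = 3 — valid.

m = 5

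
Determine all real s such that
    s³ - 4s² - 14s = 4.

s = -2 or s = -0.3166 or s = 6.3166

Rearrange: s³ - 4s² - 14s - 4 = 0.
Possible rational roots are divisors of -4. Testing s = -2 gives 0, so (s + 2) is a factor.
Divide: s³ - 4s² - 14s - 4 = (s + 2)(s² - 6s - 2).
Apply the quadratic formula to s² - 6s - 2 = 0: s = (6 ± √44)/2, i.e. s ≈ 6.3166 or s ≈ -0.3166.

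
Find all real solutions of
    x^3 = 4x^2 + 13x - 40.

x = -3.3723 or x = 2.3723 or x = 5

Rearrange: x^3 - 4x^2 - 13x + 40 = 0.
Possible rational roots are divisors of 40. Testing x = 5 gives 0, so (x - 5) is a factor.
Divide: x^3 - 4x^2 - 13x + 40 = (x - 5)(x^2 + x - 8).
Apply the quadratic formula to x^2 + x - 8 = 0: x = (-1 +/- sqrt(33))/2, i.e. x ~= 2.3723 or x ~= -3.3723.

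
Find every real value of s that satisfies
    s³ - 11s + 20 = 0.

s = -4

Possible rational roots are divisors of 20. Testing s = -4 gives 0, so (s + 4) is a factor.
Divide: s³ - 11s + 20 = (s + 4)(s² - 4s + 5).
The quadratic s² - 4s + 5 has discriminant -4 < 0, so no further real roots.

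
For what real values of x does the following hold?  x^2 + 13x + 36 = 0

x = -9 or x = -4

Factor: (x + 9)(x + 4) = 0.
So x = -9 or x = -4.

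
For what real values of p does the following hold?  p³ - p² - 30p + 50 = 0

p = -5.7417 or p = 1.7417 or p = 5

Possible rational roots are divisors of 50. Testing p = 5 gives 0, so (p - 5) is a factor.
Divide: p³ - p² - 30p + 50 = (p - 5)(p² + 4p - 10).
Apply the quadratic formula to p² + 4p - 10 = 0: p = (-4 ± √56)/2, i.e. p ≈ 1.7417 or p ≈ -5.7417.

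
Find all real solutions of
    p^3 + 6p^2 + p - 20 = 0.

p = -5 or p = -2.5616 or p = 1.5616

Possible rational roots are divisors of -20. Testing p = -5 gives 0, so (p + 5) is a factor.
Divide: p^3 + 6p^2 + p - 20 = (p + 5)(p^2 + p - 4).
Apply the quadratic formula to p^2 + p - 4 = 0: p = (-1 +/- sqrt(17))/2, i.e. p ~= 1.5616 or p ~= -2.5616.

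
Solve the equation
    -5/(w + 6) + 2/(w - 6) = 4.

Multiply both sides by (w + 6)(w - 6):
-5(w - 6) + 2(w + 6) = 4(w + 6)(w - 6).
Expand and collect terms: 4w² + 3w - 186 = 0.
By the quadratic formula, w = (-3 ± √2985) / 8, so w ≈ 6.4544 or w ≈ -7.2044.
Neither value makes a denominator zero (w ≠ -6, w ≠ 6), so both are valid.

w = -7.2044 or w = 6.4544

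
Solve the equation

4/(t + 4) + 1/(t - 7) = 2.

t = -2.1041 or t = 7.6041

Multiply both sides by (t + 4)(t - 7):
4(t - 7) + (t + 4) = 2(t + 4)(t - 7).
Expand and collect terms: 2t^2 - 11t - 32 = 0.
By the quadratic formula, t = (11 +/- sqrt(377)) / 4, so t ~= 7.6041 or t ~= -2.1041.
Neither value makes a denominator zero (t != -4, t != 7), so both are valid.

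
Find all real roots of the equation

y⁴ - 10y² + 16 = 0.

Let u = y². The equation becomes u² - 10u + 16 = 0.
Factor: (u - 2)(u - 8) = 0, so u = 2 or u = 8.
y² = 2 gives y = ±√(2) ≈ ±1.4142.
y² = 8 gives y = ±2·√(2) ≈ ±2.8284.

y = -2.8284 or y = -1.4142 or y = 1.4142 or y = 2.8284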